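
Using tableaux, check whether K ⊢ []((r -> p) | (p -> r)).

Tableau for the negation ~[]((r -> p) | (p -> r)):
1. ~[]((r -> p) | (p -> r)), w0
2. ~((r -> p) | (p -> r)), w1
3. ~(r -> p), w1
4. ~(p -> r), w1
5. r, w1
6. ~p, w1
7. p, w1
8. ~r, w1
Accessibility: w0Rw1
Branch closes: p and ~p both at w1.
All branches of the negation close; one closing branch shown above.

Valid in K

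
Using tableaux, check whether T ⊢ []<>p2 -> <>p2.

Yes, valid

Tableau for the negation ~([]<>p2 -> <>p2):
1. ~([]<>p2 -> <>p2), w0
2. []<>p2, w0
3. ~<>p2, w0
4. <>p2, w0
5. ~p2, w0
6. p2, w1
7. <>p2, w1
8. ~p2, w1
Accessibility: w0Rw0, w0Rw1, w1Rw1
Branch closes: p2 and ~p2 both at w1.
All branches of the negation close; one closing branch shown above.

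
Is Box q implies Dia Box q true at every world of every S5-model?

Tableau for the negation not (Box q implies Dia Box q):
1. not (Box q implies Dia Box q), w0
2. Box q, w0
3. not Dia Box q, w0
4. q, w0
5. not Box q, w0
6. not q, w1
7. q, w1
Accessibility: w0Rw0, w0Rw1, w1Rw0, w1Rw1
Branch closes: q and not q both at w1.
Every branch of the negation's tableau closes; the branch above is one of them.

Valid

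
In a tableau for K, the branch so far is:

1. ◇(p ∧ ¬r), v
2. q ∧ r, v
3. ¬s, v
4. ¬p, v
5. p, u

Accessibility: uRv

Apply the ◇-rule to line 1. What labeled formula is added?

a fresh world w with vRw, and p ∧ ¬r at w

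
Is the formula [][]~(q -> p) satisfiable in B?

1. [][]~(q -> p), w0
2. []~(q -> p), w0   [[]-rule on 1 via w0Rw0]
3. ~(q -> p), w0   [[]-rule on 2 via w0Rw0]
4. q, w0   [~->-rule on 3]
5. ~p, w0   [~->-rule on 3]
Accessibility: w0Rw0

Satisfiable (open branch found)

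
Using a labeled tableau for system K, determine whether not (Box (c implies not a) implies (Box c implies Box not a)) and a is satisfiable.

Unsatisfiable

1. not (Box (c implies not a) implies (Box c implies Box not a)) and a, 0
2. not (Box (c implies not a) implies (Box c implies Box not a)), 0   [and-rule on 1]
3. a, 0   [and-rule on 1]
4. Box (c implies not a), 0   [neg-implies-rule on 2]
5. not (Box c implies Box not a), 0   [neg-implies-rule on 2]
6. Box c, 0   [neg-implies-rule on 5]
7. not Box not a, 0   [neg-implies-rule on 5]
8. a, 1   [neg-Box-rule on 7: fresh world 1, 0R1]
9. c implies not a, 1   [Box-rule on 4 via 0R1]
10. c, 1   [Box-rule on 6 via 0R1]
11. not a, 1   [implies-rule on 9 (branches; this branch)]
Accessibility: 0R1
Branch closes: a and not a both at 1.
(One branch shown.) All branches close.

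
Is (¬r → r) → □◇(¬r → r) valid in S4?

Tableau for the negation ¬((¬r → r) → □◇(¬r → r)):
1. ¬((¬r → r) → □◇(¬r → r)), w0
2. ¬r → r, w0
3. ¬□◇(¬r → r), w0
4. r, w0
5. ¬◇(¬r → r), w1
6. ¬(¬r → r), w1
7. ¬r, w1
Accessibility: w0Rw0, w0Rw1, w1Rw1
The negation has an open branch (countermodel exists).

Invalid (countermodel exists)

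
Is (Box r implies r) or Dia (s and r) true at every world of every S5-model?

Tableau for the negation not ((Box r implies r) or Dia (s and r)):
1. not ((Box r implies r) or Dia (s and r)), w0
2. not (Box r implies r), w0   [neg-or-rule on 1]
3. not Dia (s and r), w0   [neg-or-rule on 1]
4. Box r, w0   [neg-implies-rule on 2]
5. not r, w0   [neg-implies-rule on 2]
6. not (s and r), w0   [neg-Dia-rule on 3 via w0Rw0]
7. r, w0   [Box-rule on 4 via w0Rw0]
Accessibility: w0Rw0
Branch closes: r and not r both at w0.
All branches of the negation close; one closing branch shown above.

Valid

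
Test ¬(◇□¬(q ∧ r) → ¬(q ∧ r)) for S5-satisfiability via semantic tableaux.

1. ¬(◇□¬(q ∧ r) → ¬(q ∧ r)), 0
2. ◇□¬(q ∧ r), 0   [¬→-rule on 1]
3. q ∧ r, 0   [¬→-rule on 1]
4. q, 0   [∧-rule on 3]
5. r, 0   [∧-rule on 3]
6. □¬(q ∧ r), 1   [◇-rule on 2: fresh world 1, 0R1]
7. ¬(q ∧ r), 0   [□-rule on 6 via 1R0]
8. ¬(q ∧ r), 1   [□-rule on 6 via 1R1]
9. ¬r, 0   [¬∧-rule on 7 (branches; this branch)]
Accessibility: 0R0, 0R1, 1R0, 1R1
Branch closes: r and ¬r both at 0.
All branches of the tableau close; one closing branch shown above.

No, unsatisfiable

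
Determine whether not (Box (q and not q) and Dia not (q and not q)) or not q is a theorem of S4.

Tableau for the negation not (not (Box (q and not q) and Dia not (q and not q)) or not q):
1. not (not (Box (q and not q) and Dia not (q and not q)) or not q), 0
2. Box (q and not q) and Dia not (q and not q), 0   [neg-or-rule on 1]
3. q, 0   [neg-or-rule on 1]
4. Box (q and not q), 0   [and-rule on 2]
5. Dia not (q and not q), 0   [and-rule on 2]
6. q and not q, 0   [Box-rule on 4 via 0R0]
7. not q, 0   [and-rule on 6]
Accessibility: 0R0
Branch closes: q and not q both at 0.
All branches of the negation close; one closing branch shown above.

Valid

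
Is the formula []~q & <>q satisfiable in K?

Unsatisfiable (every branch closes)

1. []~q & <>q, w0
2. []~q, w0   [&-rule on 1]
3. <>q, w0   [&-rule on 1]
4. q, w1   [<>-rule on 3: fresh world w1, w0Rw1]
5. ~q, w1   [[]-rule on 2 via w0Rw1]
Accessibility: w0Rw1
Branch closes: q and ~q both at w1.
Every branch closes; the branch above is one of them.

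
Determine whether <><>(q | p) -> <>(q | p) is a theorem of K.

Tableau for the negation ~(<><>(q | p) -> <>(q | p)):
1. ~(<><>(q | p) -> <>(q | p)), 0
2. <><>(q | p), 0
3. ~<>(q | p), 0
4. <>(q | p), 1
5. ~(q | p), 1
6. ~q, 1
7. ~p, 1
8. q | p, 2
9. p, 2
Accessibility: 0R1, 1R2
The negation has an open branch (countermodel exists).

Invalid (countermodel exists)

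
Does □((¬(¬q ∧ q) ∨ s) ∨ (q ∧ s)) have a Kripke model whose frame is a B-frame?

Yes, satisfiable

1. □((¬(¬q ∧ q) ∨ s) ∨ (q ∧ s)), 0
2. (¬(¬q ∧ q) ∨ s) ∨ (q ∧ s), 0
3. q ∧ s, 0
4. q, 0
5. s, 0
Accessibility: 0R0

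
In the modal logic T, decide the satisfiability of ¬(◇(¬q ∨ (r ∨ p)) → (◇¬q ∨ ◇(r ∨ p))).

1. ¬(◇(¬q ∨ (r ∨ p)) → (◇¬q ∨ ◇(r ∨ p))), u
2. ◇(¬q ∨ (r ∨ p)), u
3. ¬(◇¬q ∨ ◇(r ∨ p)), u
4. ¬◇¬q, u
5. ¬◇(r ∨ p), u
6. q, u
7. ¬(r ∨ p), u
8. ¬r, u
9. ¬p, u
10. ¬q ∨ (r ∨ p), v
11. q, v
12. ¬(r ∨ p), v
13. ¬r, v
14. ¬p, v
15. r ∨ p, v
16. p, v
Accessibility: uRu, uRv, vRv
Branch closes: p and ¬p both at v.
Every branch closes; the branch above is one of them.

No, unsatisfiable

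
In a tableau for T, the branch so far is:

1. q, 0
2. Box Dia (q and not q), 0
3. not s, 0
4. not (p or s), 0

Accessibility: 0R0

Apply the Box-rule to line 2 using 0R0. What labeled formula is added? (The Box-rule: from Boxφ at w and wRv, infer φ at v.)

Dia (q and not q), 0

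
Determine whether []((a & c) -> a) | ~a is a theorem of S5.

Valid

Tableau for the negation ~([]((a & c) -> a) | ~a):
1. ~([]((a & c) -> a) | ~a), 0
2. ~[]((a & c) -> a), 0
3. a, 0
4. ~((a & c) -> a), 1
5. a & c, 1
6. ~a, 1
7. a, 1
8. c, 1
Accessibility: 0R0, 0R1, 1R0, 1R1
Branch closes: a and ~a both at 1.
Every branch of the negation's tableau closes; the branch above is one of them.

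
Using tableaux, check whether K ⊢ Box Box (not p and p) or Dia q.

Tableau for the negation not (Box Box (not p and p) or Dia q):
1. not (Box Box (not p and p) or Dia q), w0
2. not Box Box (not p and p), w0
3. not Dia q, w0
4. not Box (not p and p), w1
5. not q, w1
6. not (not p and p), w2
7. not p, w2
Accessibility: w0Rw1, w1Rw2
The negation has an open branch (countermodel exists).

Invalid (countermodel exists)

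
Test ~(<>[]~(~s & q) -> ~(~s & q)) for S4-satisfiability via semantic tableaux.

1. ~(<>[]~(~s & q) -> ~(~s & q)), w0
2. <>[]~(~s & q), w0   [~->-rule on 1]
3. ~s & q, w0   [~->-rule on 1]
4. ~s, w0   [&-rule on 3]
5. q, w0   [&-rule on 3]
6. []~(~s & q), w1   [<>-rule on 2: fresh world w1, w0Rw1]
7. ~(~s & q), w1   [[]-rule on 6 via w1Rw1]
8. ~q, w1   [~&-rule on 7 (branches; this branch)]
Accessibility: w0Rw0, w0Rw1, w1Rw1

Satisfiable (open branch found)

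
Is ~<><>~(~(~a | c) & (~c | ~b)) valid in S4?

Tableau for the negation <><>~(~(~a | c) & (~c | ~b)):
1. <><>~(~(~a | c) & (~c | ~b)), u
2. <>~(~(~a | c) & (~c | ~b)), v
3. ~(~(~a | c) & (~c | ~b)), w
4. ~(~c | ~b), w
5. c, w
6. b, w
Accessibility: uRu, uRv, uRw, vRv, vRw, wRw
The negation has an open branch (countermodel exists).

Not valid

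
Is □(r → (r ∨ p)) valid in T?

Yes, valid

Tableau for the negation ¬□(r → (r ∨ p)):
1. ¬□(r → (r ∨ p)), 0
2. ¬(r → (r ∨ p)), 1
3. r, 1
4. ¬(r ∨ p), 1
5. ¬r, 1
6. ¬p, 1
Accessibility: 0R0, 0R1, 1R1
Branch closes: r and ¬r both at 1.
All branches of the negation close; one closing branch shown above.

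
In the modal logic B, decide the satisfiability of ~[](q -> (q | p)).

Unsatisfiable

1. ~[](q -> (q | p)), w0
2. ~(q -> (q | p)), w1
3. q, w1
4. ~(q | p), w1
5. ~q, w1
6. ~p, w1
Accessibility: w0Rw0, w0Rw1, w1Rw0, w1Rw1
Branch closes: q and ~q both at w1.
Every branch closes; the branch above is one of them.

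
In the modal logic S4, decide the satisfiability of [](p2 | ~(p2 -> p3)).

1. [](p2 | ~(p2 -> p3)), w0
2. p2 | ~(p2 -> p3), w0
3. ~(p2 -> p3), w0
4. p2, w0
5. ~p3, w0
Accessibility: w0Rw0

Satisfiable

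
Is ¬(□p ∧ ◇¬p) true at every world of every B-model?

Yes, valid

Tableau for the negation □p ∧ ◇¬p:
1. □p ∧ ◇¬p, w0
2. □p, w0
3. ◇¬p, w0
4. p, w0
5. ¬p, w1
6. p, w1
Accessibility: w0Rw0, w0Rw1, w1Rw0, w1Rw1
Branch closes: p and ¬p both at w1.
Every branch of the negation's tableau closes; the branch above is one of them.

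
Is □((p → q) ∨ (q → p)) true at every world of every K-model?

Tableau for the negation ¬□((p → q) ∨ (q → p)):
1. ¬□((p → q) ∨ (q → p)), 0
2. ¬((p → q) ∨ (q → p)), 1
3. ¬(p → q), 1
4. ¬(q → p), 1
5. p, 1
6. ¬q, 1
7. q, 1
8. ¬p, 1
Accessibility: 0R1
Branch closes: q and ¬q both at 1.
Every branch of the negation's tableau closes; the branch above is one of them.

Yes, valid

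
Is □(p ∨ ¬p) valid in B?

Yes, valid

Tableau for the negation ¬□(p ∨ ¬p):
1. ¬□(p ∨ ¬p), w0
2. ¬(p ∨ ¬p), w1
3. ¬p, w1
4. p, w1
Accessibility: w0Rw0, w0Rw1, w1Rw0, w1Rw1
Branch closes: p and ¬p both at w1.
Every branch of the negation's tableau closes; the branch above is one of them.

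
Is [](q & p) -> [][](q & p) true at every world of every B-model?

Tableau for the negation ~([](q & p) -> [][](q & p)):
1. ~([](q & p) -> [][](q & p)), 0
2. [](q & p), 0
3. ~[][](q & p), 0
4. q & p, 0
5. q, 0
6. p, 0
7. ~[](q & p), 1
8. q & p, 1
9. q, 1
10. p, 1
11. ~(q & p), 2
12. ~p, 2
Accessibility: 0R0, 0R1, 1R0, 1R1, 1R2, 2R1, 2R2
The negation has an open branch (countermodel exists).

No, not valid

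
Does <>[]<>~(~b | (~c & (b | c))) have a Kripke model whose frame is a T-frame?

1. <>[]<>~(~b | (~c & (b | c))), u
2. []<>~(~b | (~c & (b | c))), v
3. <>~(~b | (~c & (b | c))), v
4. ~(~b | (~c & (b | c))), w
5. b, w
6. ~(~c & (b | c)), w
7. <>~(~b | (~c & (b | c))), w
8. c, w
9. ~(~b | (~c & (b | c))), x
10. b, x
11. ~(~c & (b | c)), x
12. c, x
Accessibility: uRu, uRv, vRv, vRw, wRw, wRx, xRx

Satisfiable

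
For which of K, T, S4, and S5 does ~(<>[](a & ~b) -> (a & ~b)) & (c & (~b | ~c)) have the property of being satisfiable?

K, T, S4

S4-tableau for the formula:
1. ~(<>[](a & ~b) -> (a & ~b)) & (c & (~b | ~c)), 0
2. ~(<>[](a & ~b) -> (a & ~b)), 0
3. c & (~b | ~c), 0
4. <>[](a & ~b), 0
5. ~(a & ~b), 0
6. c, 0
7. ~b | ~c, 0
8. ~a, 0
9. ~b, 0
10. [](a & ~b), 1
11. a & ~b, 1
12. a, 1
13. ~b, 1
Accessibility: 0R0, 0R1, 1R1
Complete open branch: satisfiable in S4, hence also in K, T (this S4-model is also a K-model and a T-model).
S5-tableau for the formula:
1. ~(<>[](a & ~b) -> (a & ~b)) & (c & (~b | ~c)), 0
2. ~(<>[](a & ~b) -> (a & ~b)), 0
3. c & (~b | ~c), 0
4. <>[](a & ~b), 0
5. ~(a & ~b), 0
6. c, 0
7. ~b | ~c, 0
8. ~a, 0
9. ~b, 0
10. [](a & ~b), 1
11. a & ~b, 0
12. a, 0
Accessibility: 0R0, 0R1, 1R0, 1R1
Branch closes: a and ~a both at 0.
Every branch closes (one shown): unsatisfiable in S5.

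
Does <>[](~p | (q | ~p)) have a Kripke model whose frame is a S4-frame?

1. <>[](~p | (q | ~p)), u
2. [](~p | (q | ~p)), v
3. ~p | (q | ~p), v
4. q | ~p, v
5. ~p, v
Accessibility: uRu, uRv, vRv

Satisfiable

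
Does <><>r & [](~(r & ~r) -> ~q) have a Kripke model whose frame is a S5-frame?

1. <><>r & [](~(r & ~r) -> ~q), w0
2. <><>r, w0
3. [](~(r & ~r) -> ~q), w0
4. ~(r & ~r) -> ~q, w0
5. ~q, w0
6. <>r, w1
7. ~(r & ~r) -> ~q, w1
8. ~q, w1
9. r, w2
10. ~(r & ~r) -> ~q, w2
11. ~q, w2
Accessibility: w0Rw0, w0Rw1, w0Rw2, w1Rw0, w1Rw1, w1Rw2, w2Rw0, w2Rw1, w2Rw2

Satisfiable (open branch found)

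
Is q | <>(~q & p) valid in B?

No, not valid

Tableau for the negation ~(q | <>(~q & p)):
1. ~(q | <>(~q & p)), w0
2. ~q, w0   [~|-rule on 1]
3. ~<>(~q & p), w0   [~|-rule on 1]
4. ~(~q & p), w0   [~<>-rule on 3 via w0Rw0]
5. ~p, w0   [~&-rule on 4 (branches; this branch)]
Accessibility: w0Rw0
The negation has an open branch (countermodel exists).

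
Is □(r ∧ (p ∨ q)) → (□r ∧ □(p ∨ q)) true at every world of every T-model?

Valid in T

Tableau for the negation ¬(□(r ∧ (p ∨ q)) → (□r ∧ □(p ∨ q))):
1. ¬(□(r ∧ (p ∨ q)) → (□r ∧ □(p ∨ q))), u
2. □(r ∧ (p ∨ q)), u   [¬→-rule on 1]
3. ¬(□r ∧ □(p ∨ q)), u   [¬→-rule on 1]
4. r ∧ (p ∨ q), u   [□-rule on 2 via uRu]
5. r, u   [∧-rule on 4]
6. p ∨ q, u   [∧-rule on 4]
7. ¬□(p ∨ q), u   [¬∧-rule on 3 (branches; this branch)]
8. q, u   [∨-rule on 6 (branches; this branch)]
9. ¬(p ∨ q), v   [¬□-rule on 7: fresh world v, uRv]
10. ¬p, v   [¬∨-rule on 9]
11. ¬q, v   [¬∨-rule on 9]
12. r ∧ (p ∨ q), v   [□-rule on 2 via uRv]
13. r, v   [∧-rule on 12]
14. p ∨ q, v   [∧-rule on 12]
15. q, v   [∨-rule on 14 (branches; this branch)]
Accessibility: uRu, uRv, vRv
Branch closes: q and ¬q both at v.
All branches of the negation close; one closing branch shown above.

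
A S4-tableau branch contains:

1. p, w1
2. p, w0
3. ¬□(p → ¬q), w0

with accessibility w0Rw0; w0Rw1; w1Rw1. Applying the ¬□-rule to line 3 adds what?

a fresh world w2 with w0Rw2, and ¬(p → ¬q) at w2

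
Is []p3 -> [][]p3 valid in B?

Tableau for the negation ~([]p3 -> [][]p3):
1. ~([]p3 -> [][]p3), u
2. []p3, u   [~->-rule on 1]
3. ~[][]p3, u   [~->-rule on 1]
4. p3, u   [[]-rule on 2 via uRu]
5. ~[]p3, v   [~[]-rule on 3: fresh world v, uRv]
6. p3, v   [[]-rule on 2 via uRv]
7. ~p3, w   [~[]-rule on 5: fresh world w, vRw]
Accessibility: uRu, uRv, vRu, vRv, vRw, wRv, wRw
The negation has an open branch (countermodel exists).

No, not valid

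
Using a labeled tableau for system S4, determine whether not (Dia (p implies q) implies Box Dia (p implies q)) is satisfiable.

Satisfiable

1. not (Dia (p implies q) implies Box Dia (p implies q)), w0
2. Dia (p implies q), w0
3. not Box Dia (p implies q), w0
4. p implies q, w1
5. q, w1
6. not Dia (p implies q), w2
7. not (p implies q), w2
8. p, w2
9. not q, w2
Accessibility: w0Rw0, w0Rw1, w0Rw2, w1Rw1, w2Rw2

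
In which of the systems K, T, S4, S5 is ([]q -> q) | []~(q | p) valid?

T, S4, S5

K-tableau for the negation ~(([]q -> q) | []~(q | p)):
1. ~(([]q -> q) | []~(q | p)), w0
2. ~([]q -> q), w0
3. ~[]~(q | p), w0
4. []q, w0
5. ~q, w0
6. q | p, w1
7. q, w1
8. p, w1
Accessibility: w0Rw1
Complete open branch: countermodel on a K-frame, so not valid in K.
T-tableau for the negation ~(([]q -> q) | []~(q | p)):
1. ~(([]q -> q) | []~(q | p)), w0
2. ~([]q -> q), w0
3. ~[]~(q | p), w0
4. []q, w0
5. ~q, w0
6. q, w0
Accessibility: w0Rw0
Branch closes: q and ~q both at w0.
Every branch closes (one shown): valid in T, hence also in S4, S5 (every theorem of T is a theorem of S4 and S5).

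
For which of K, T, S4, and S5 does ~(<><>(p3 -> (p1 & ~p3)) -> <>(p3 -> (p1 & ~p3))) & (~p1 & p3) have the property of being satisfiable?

K, T

S4-tableau for the formula:
1. ~(<><>(p3 -> (p1 & ~p3)) -> <>(p3 -> (p1 & ~p3))) & (~p1 & p3), w0
2. ~(<><>(p3 -> (p1 & ~p3)) -> <>(p3 -> (p1 & ~p3))), w0
3. ~p1 & p3, w0
4. <><>(p3 -> (p1 & ~p3)), w0
5. ~<>(p3 -> (p1 & ~p3)), w0
6. ~p1, w0
7. p3, w0
8. ~(p3 -> (p1 & ~p3)), w0
9. ~(p1 & ~p3), w0
10. <>(p3 -> (p1 & ~p3)), w1
11. ~(p3 -> (p1 & ~p3)), w1
12. p3, w1
13. ~(p1 & ~p3), w1
14. p3 -> (p1 & ~p3), w2
15. ~(p3 -> (p1 & ~p3)), w2
16. p3, w2
17. ~(p1 & ~p3), w2
18. p1 & ~p3, w2
19. p1, w2
20. ~p3, w2
Accessibility: w0Rw0, w0Rw1, w0Rw2, w1Rw1, w1Rw2, w2Rw2
Branch closes: p3 and ~p3 both at w2.
Every branch closes (one shown): unsatisfiable in S4, hence also in S5 (every S5-frame is an S4-frame).
T-tableau for the formula:
1. ~(<><>(p3 -> (p1 & ~p3)) -> <>(p3 -> (p1 & ~p3))) & (~p1 & p3), w0
2. ~(<><>(p3 -> (p1 & ~p3)) -> <>(p3 -> (p1 & ~p3))), w0
3. ~p1 & p3, w0
4. <><>(p3 -> (p1 & ~p3)), w0
5. ~<>(p3 -> (p1 & ~p3)), w0
6. ~p1, w0
7. p3, w0
8. ~(p3 -> (p1 & ~p3)), w0
9. ~(p1 & ~p3), w0
10. <>(p3 -> (p1 & ~p3)), w1
11. ~(p3 -> (p1 & ~p3)), w1
12. p3, w1
13. ~(p1 & ~p3), w1
14. p3 -> (p1 & ~p3), w2
15. p1 & ~p3, w2
16. p1, w2
17. ~p3, w2
Accessibility: w0Rw0, w0Rw1, w1Rw1, w1Rw2, w2Rw2
Complete open branch: satisfiable in T, hence also in K (this T-model is also a K-model).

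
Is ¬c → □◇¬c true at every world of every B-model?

Tableau for the negation ¬(¬c → □◇¬c):
1. ¬(¬c → □◇¬c), w0
2. ¬c, w0   [¬→-rule on 1]
3. ¬□◇¬c, w0   [¬→-rule on 1]
4. ¬◇¬c, w1   [¬□-rule on 3: fresh world w1, w0Rw1]
5. c, w0   [¬◇-rule on 4 via w1Rw0]
Accessibility: w0Rw0, w0Rw1, w1Rw0, w1Rw1
Branch closes: c and ¬c both at w0.
All branches of the negation close; one closing branch shown above.

Valid in B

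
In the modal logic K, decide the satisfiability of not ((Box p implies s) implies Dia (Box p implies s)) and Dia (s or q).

1. not ((Box p implies s) implies Dia (Box p implies s)) and Dia (s or q), u
2. not ((Box p implies s) implies Dia (Box p implies s)), u   [and-rule on 1]
3. Dia (s or q), u   [and-rule on 1]
4. Box p implies s, u   [neg-implies-rule on 2]
5. not Dia (Box p implies s), u   [neg-implies-rule on 2]
6. s, u   [implies-rule on 4 (branches; this branch)]
7. s or q, v   [Dia-rule on 3: fresh world v, uRv]
8. not (Box p implies s), v   [neg-Dia-rule on 5 via uRv]
9. Box p, v   [neg-implies-rule on 8]
10. not s, v   [neg-implies-rule on 8]
11. q, v   [or-rule on 7 (branches; this branch)]
Accessibility: uRv

Satisfiable (open branch found)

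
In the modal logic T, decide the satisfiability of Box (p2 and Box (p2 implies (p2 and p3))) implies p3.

1. Box (p2 and Box (p2 implies (p2 and p3))) implies p3, w0
2. p3, w0
Accessibility: w0Rw0

Yes, satisfiable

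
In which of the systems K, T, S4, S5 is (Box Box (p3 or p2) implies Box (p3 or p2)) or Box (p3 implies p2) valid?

T, S4, S5

K-tableau for the negation not ((Box Box (p3 or p2) implies Box (p3 or p2)) or Box (p3 implies p2)):
1. not ((Box Box (p3 or p2) implies Box (p3 or p2)) or Box (p3 implies p2)), 0
2. not (Box Box (p3 or p2) implies Box (p3 or p2)), 0   [neg-or-rule on 1]
3. not Box (p3 implies p2), 0   [neg-or-rule on 1]
4. Box Box (p3 or p2), 0   [neg-implies-rule on 2]
5. not Box (p3 or p2), 0   [neg-implies-rule on 2]
6. not (p3 implies p2), 1   [neg-Box-rule on 3: fresh world 1, 0R1]
7. p3, 1   [neg-implies-rule on 6]
8. not p2, 1   [neg-implies-rule on 6]
9. Box (p3 or p2), 1   [Box-rule on 4 via 0R1]
10. not (p3 or p2), 2   [neg-Box-rule on 5: fresh world 2, 0R2]
11. not p3, 2   [neg-or-rule on 10]
12. not p2, 2   [neg-or-rule on 10]
13. Box (p3 or p2), 2   [Box-rule on 4 via 0R2]
Accessibility: 0R1, 0R2
Complete open branch: countermodel on a K-frame, so not valid in K.
T-tableau for the negation not ((Box Box (p3 or p2) implies Box (p3 or p2)) or Box (p3 implies p2)):
1. not ((Box Box (p3 or p2) implies Box (p3 or p2)) or Box (p3 implies p2)), 0
2. not (Box Box (p3 or p2) implies Box (p3 or p2)), 0   [neg-or-rule on 1]
3. not Box (p3 implies p2), 0   [neg-or-rule on 1]
4. Box Box (p3 or p2), 0   [neg-implies-rule on 2]
5. not Box (p3 or p2), 0   [neg-implies-rule on 2]
6. Box (p3 or p2), 0   [Box-rule on 4 via 0R0]
7. p3 or p2, 0   [Box-rule on 6 via 0R0]
8. p2, 0   [or-rule on 7 (branches; this branch)]
9. not (p3 implies p2), 1   [neg-Box-rule on 3: fresh world 1, 0R1]
10. p3, 1   [neg-implies-rule on 9]
11. not p2, 1   [neg-implies-rule on 9]
12. Box (p3 or p2), 1   [Box-rule on 4 via 0R1]
13. p3 or p2, 1   [Box-rule on 6 via 0R1]
14. not (p3 or p2), 2   [neg-Box-rule on 5: fresh world 2, 0R2]
15. not p3, 2   [neg-or-rule on 14]
16. not p2, 2   [neg-or-rule on 14]
17. Box (p3 or p2), 2   [Box-rule on 4 via 0R2]
18. p3 or p2, 2   [Box-rule on 6 via 0R2]
19. p2, 2   [or-rule on 18 (branches; this branch)]
Accessibility: 0R0, 0R1, 0R2, 1R1, 2R2
Branch closes: p2 and not p2 both at 2.
Every branch closes (one shown): valid in T, hence also in S4, S5 (every theorem of T is a theorem of S4 and S5).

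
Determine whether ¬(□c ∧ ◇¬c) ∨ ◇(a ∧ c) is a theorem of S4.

Tableau for the negation ¬(¬(□c ∧ ◇¬c) ∨ ◇(a ∧ c)):
1. ¬(¬(□c ∧ ◇¬c) ∨ ◇(a ∧ c)), 0
2. □c ∧ ◇¬c, 0
3. ¬◇(a ∧ c), 0
4. □c, 0
5. ◇¬c, 0
6. ¬(a ∧ c), 0
7. c, 0
8. ¬a, 0
9. ¬c, 1
10. ¬(a ∧ c), 1
11. c, 1
Accessibility: 0R0, 0R1, 1R1
Branch closes: c and ¬c both at 1.
All branches of the negation close; one closing branch shown above.

Valid in S4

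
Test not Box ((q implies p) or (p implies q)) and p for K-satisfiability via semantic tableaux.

1. not Box ((q implies p) or (p implies q)) and p, u
2. not Box ((q implies p) or (p implies q)), u
3. p, u
4. not ((q implies p) or (p implies q)), v
5. not (q implies p), v
6. not (p implies q), v
7. q, v
8. not p, v
9. p, v
10. not q, v
Accessibility: uRv
Branch closes: p and not p both at v.
(One branch shown.) All branches close.

Unsatisfiable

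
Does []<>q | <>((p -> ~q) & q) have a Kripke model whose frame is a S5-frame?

Satisfiable

1. []<>q | <>((p -> ~q) & q), 0
2. <>((p -> ~q) & q), 0
3. (p -> ~q) & q, 1
4. p -> ~q, 1
5. q, 1
6. ~p, 1
Accessibility: 0R0, 0R1, 1R0, 1R1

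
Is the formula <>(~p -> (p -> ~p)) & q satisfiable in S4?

Satisfiable (open branch found)

1. <>(~p -> (p -> ~p)) & q, w0
2. <>(~p -> (p -> ~p)), w0
3. q, w0
4. ~p -> (p -> ~p), w1
5. p -> ~p, w1
6. ~p, w1
Accessibility: w0Rw0, w0Rw1, w1Rw1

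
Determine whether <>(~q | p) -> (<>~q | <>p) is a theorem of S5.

Tableau for the negation ~(<>(~q | p) -> (<>~q | <>p)):
1. ~(<>(~q | p) -> (<>~q | <>p)), w0
2. <>(~q | p), w0
3. ~(<>~q | <>p), w0
4. ~<>~q, w0
5. ~<>p, w0
6. q, w0
7. ~p, w0
8. ~q | p, w1
9. q, w1
10. ~p, w1
11. p, w1
Accessibility: w0Rw0, w0Rw1, w1Rw0, w1Rw1
Branch closes: p and ~p both at w1.
All branches of the negation close; one closing branch shown above.

Valid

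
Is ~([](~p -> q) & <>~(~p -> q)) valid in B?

Tableau for the negation [](~p -> q) & <>~(~p -> q):
1. [](~p -> q) & <>~(~p -> q), w0
2. [](~p -> q), w0   [&-rule on 1]
3. <>~(~p -> q), w0   [&-rule on 1]
4. ~p -> q, w0   [[]-rule on 2 via w0Rw0]
5. q, w0   [->-rule on 4 (branches; this branch)]
6. ~(~p -> q), w1   [<>-rule on 3: fresh world w1, w0Rw1]
7. ~p, w1   [~->-rule on 6]
8. ~q, w1   [~->-rule on 6]
9. ~p -> q, w1   [[]-rule on 2 via w0Rw1]
10. q, w1   [->-rule on 9 (branches; this branch)]
Accessibility: w0Rw0, w0Rw1, w1Rw0, w1Rw1
Branch closes: q and ~q both at w1.
All branches of the negation close; one closing branch shown above.

Yes, valid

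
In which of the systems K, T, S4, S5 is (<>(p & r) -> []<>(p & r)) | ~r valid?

S5-tableau for the negation ~((<>(p & r) -> []<>(p & r)) | ~r):
1. ~((<>(p & r) -> []<>(p & r)) | ~r), 0
2. ~(<>(p & r) -> []<>(p & r)), 0
3. r, 0
4. <>(p & r), 0
5. ~[]<>(p & r), 0
6. p & r, 1
7. p, 1
8. r, 1
9. ~<>(p & r), 2
10. ~(p & r), 0
11. ~(p & r), 1
12. ~(p & r), 2
13. ~p, 0
14. ~r, 1
Accessibility: 0R0, 0R1, 0R2, 1R0, 1R1, 1R2, 2R0, 2R1, 2R2
Branch closes: r and ~r both at 1.
Every branch closes (one shown): valid in S5.
S4-tableau for the negation ~((<>(p & r) -> []<>(p & r)) | ~r):
1. ~((<>(p & r) -> []<>(p & r)) | ~r), 0
2. ~(<>(p & r) -> []<>(p & r)), 0
3. r, 0
4. <>(p & r), 0
5. ~[]<>(p & r), 0
6. p & r, 1
7. p, 1
8. r, 1
9. ~<>(p & r), 2
10. ~(p & r), 2
11. ~r, 2
Accessibility: 0R0, 0R1, 0R2, 1R1, 2R2
Complete open branch: countermodel on an S4-frame, so not valid in S4, nor in K, T (the same frame is also a K-frame and a T-frame).

S5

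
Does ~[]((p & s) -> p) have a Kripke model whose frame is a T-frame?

Unsatisfiable (every branch closes)

1. ~[]((p & s) -> p), 0
2. ~((p & s) -> p), 1   [~[]-rule on 1: fresh world 1, 0R1]
3. p & s, 1   [~->-rule on 2]
4. ~p, 1   [~->-rule on 2]
5. p, 1   [&-rule on 3]
6. s, 1   [&-rule on 3]
Accessibility: 0R0, 0R1, 1R1
Branch closes: p and ~p both at 1.
All branches of the tableau close; one closing branch shown above.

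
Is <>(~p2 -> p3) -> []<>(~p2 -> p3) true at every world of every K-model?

Invalid (countermodel exists)

Tableau for the negation ~(<>(~p2 -> p3) -> []<>(~p2 -> p3)):
1. ~(<>(~p2 -> p3) -> []<>(~p2 -> p3)), u
2. <>(~p2 -> p3), u
3. ~[]<>(~p2 -> p3), u
4. ~p2 -> p3, v
5. p3, v
6. ~<>(~p2 -> p3), w
Accessibility: uRv, uRw
The negation has an open branch (countermodel exists).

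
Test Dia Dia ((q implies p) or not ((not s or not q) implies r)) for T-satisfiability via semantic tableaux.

1. Dia Dia ((q implies p) or not ((not s or not q) implies r)), 0
2. Dia ((q implies p) or not ((not s or not q) implies r)), 1
3. (q implies p) or not ((not s or not q) implies r), 2
4. not ((not s or not q) implies r), 2
5. not s or not q, 2
6. not r, 2
7. not q, 2
Accessibility: 0R0, 0R1, 1R1, 1R2, 2R2

Yes, satisfiable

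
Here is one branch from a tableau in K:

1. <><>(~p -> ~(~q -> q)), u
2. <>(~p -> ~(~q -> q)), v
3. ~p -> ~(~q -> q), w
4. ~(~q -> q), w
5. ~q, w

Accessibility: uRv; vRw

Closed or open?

No atom appears with both signs at the same world.

Open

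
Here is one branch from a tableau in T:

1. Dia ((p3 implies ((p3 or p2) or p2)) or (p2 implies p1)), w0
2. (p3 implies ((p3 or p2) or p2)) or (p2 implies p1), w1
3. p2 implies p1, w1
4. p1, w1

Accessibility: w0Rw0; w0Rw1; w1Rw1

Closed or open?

Open

No world carries both an atom and its negation.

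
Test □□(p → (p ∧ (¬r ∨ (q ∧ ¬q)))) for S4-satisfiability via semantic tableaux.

Yes, satisfiable

1. □□(p → (p ∧ (¬r ∨ (q ∧ ¬q)))), 0
2. □(p → (p ∧ (¬r ∨ (q ∧ ¬q)))), 0
3. p → (p ∧ (¬r ∨ (q ∧ ¬q))), 0
4. p ∧ (¬r ∨ (q ∧ ¬q)), 0
5. p, 0
6. ¬r ∨ (q ∧ ¬q), 0
7. ¬r, 0
Accessibility: 0R0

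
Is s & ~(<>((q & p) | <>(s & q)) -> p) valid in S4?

No, not valid

Tableau for the negation ~(s & ~(<>((q & p) | <>(s & q)) -> p)):
1. ~(s & ~(<>((q & p) | <>(s & q)) -> p)), u
2. <>((q & p) | <>(s & q)) -> p, u   [~&-rule on 1 (branches; this branch)]
3. p, u   [->-rule on 2 (branches; this branch)]
Accessibility: uRu
The negation has an open branch (countermodel exists).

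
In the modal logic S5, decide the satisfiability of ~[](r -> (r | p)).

No, unsatisfiable

1. ~[](r -> (r | p)), u
2. ~(r -> (r | p)), v
3. r, v
4. ~(r | p), v
5. ~r, v
6. ~p, v
Accessibility: uRu, uRv, vRu, vRv
Branch closes: r and ~r both at v.
All branches of the tableau close; one closing branch shown above.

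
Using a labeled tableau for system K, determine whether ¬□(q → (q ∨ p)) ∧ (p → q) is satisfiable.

No, unsatisfiable

1. ¬□(q → (q ∨ p)) ∧ (p → q), 0
2. ¬□(q → (q ∨ p)), 0
3. p → q, 0
4. q, 0
5. ¬(q → (q ∨ p)), 1
6. q, 1
7. ¬(q ∨ p), 1
8. ¬q, 1
9. ¬p, 1
Accessibility: 0R1
Branch closes: q and ¬q both at 1.
All branches of the tableau close; one closing branch shown above.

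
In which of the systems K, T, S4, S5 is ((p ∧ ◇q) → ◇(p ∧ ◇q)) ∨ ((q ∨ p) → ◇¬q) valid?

T-tableau for the negation ¬(((p ∧ ◇q) → ◇(p ∧ ◇q)) ∨ ((q ∨ p) → ◇¬q)):
1. ¬(((p ∧ ◇q) → ◇(p ∧ ◇q)) ∨ ((q ∨ p) → ◇¬q)), w0
2. ¬((p ∧ ◇q) → ◇(p ∧ ◇q)), w0
3. ¬((q ∨ p) → ◇¬q), w0
4. p ∧ ◇q, w0
5. ¬◇(p ∧ ◇q), w0
6. q ∨ p, w0
7. ¬◇¬q, w0
8. p, w0
9. ◇q, w0
10. ¬(p ∧ ◇q), w0
11. q, w0
12. ¬◇q, w0
13. ¬q, w0
Accessibility: w0Rw0
Branch closes: q and ¬q both at w0.
Every branch closes (one shown): valid in T, hence also in S4, S5 (every theorem of T is a theorem of S4 and S5).
K-tableau for the negation ¬(((p ∧ ◇q) → ◇(p ∧ ◇q)) ∨ ((q ∨ p) → ◇¬q)):
1. ¬(((p ∧ ◇q) → ◇(p ∧ ◇q)) ∨ ((q ∨ p) → ◇¬q)), w0
2. ¬((p ∧ ◇q) → ◇(p ∧ ◇q)), w0
3. ¬((q ∨ p) → ◇¬q), w0
4. p ∧ ◇q, w0
5. ¬◇(p ∧ ◇q), w0
6. q ∨ p, w0
7. ¬◇¬q, w0
8. p, w0
9. ◇q, w0
10. q, w1
11. ¬(p ∧ ◇q), w1
12. ¬◇q, w1
Accessibility: w0Rw1
Complete open branch: countermodel on a K-frame, so not valid in K.

T, S4, S5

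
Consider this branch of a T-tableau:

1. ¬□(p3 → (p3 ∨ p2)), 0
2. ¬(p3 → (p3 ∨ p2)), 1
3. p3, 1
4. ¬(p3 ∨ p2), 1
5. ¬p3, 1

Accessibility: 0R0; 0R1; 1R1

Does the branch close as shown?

Both p3 and ¬p3 appear at 1.

Closed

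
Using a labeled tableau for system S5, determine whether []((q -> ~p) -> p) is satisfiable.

1. []((q -> ~p) -> p), 0
2. (q -> ~p) -> p, 0
3. p, 0
Accessibility: 0R0

Satisfiable (open branch found)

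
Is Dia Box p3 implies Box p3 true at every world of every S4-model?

Tableau for the negation not (Dia Box p3 implies Box p3):
1. not (Dia Box p3 implies Box p3), w0
2. Dia Box p3, w0   [neg-implies-rule on 1]
3. not Box p3, w0   [neg-implies-rule on 1]
4. Box p3, w1   [Dia-rule on 2: fresh world w1, w0Rw1]
5. p3, w1   [Box-rule on 4 via w1Rw1]
6. not p3, w2   [neg-Box-rule on 3: fresh world w2, w0Rw2]
Accessibility: w0Rw0, w0Rw1, w0Rw2, w1Rw1, w2Rw2
The negation has an open branch (countermodel exists).

Invalid (countermodel exists)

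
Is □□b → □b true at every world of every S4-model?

Valid in S4

Tableau for the negation ¬(□□b → □b):
1. ¬(□□b → □b), 0
2. □□b, 0   [¬→-rule on 1]
3. ¬□b, 0   [¬→-rule on 1]
4. □b, 0   [□-rule on 2 via 0R0]
5. b, 0   [□-rule on 4 via 0R0]
6. ¬b, 1   [¬□-rule on 3: fresh world 1, 0R1]
7. □b, 1   [□-rule on 2 via 0R1]
8. b, 1   [□-rule on 4 via 0R1]
Accessibility: 0R0, 0R1, 1R1
Branch closes: b and ¬b both at 1.
Every branch of the negation's tableau closes; the branch above is one of them.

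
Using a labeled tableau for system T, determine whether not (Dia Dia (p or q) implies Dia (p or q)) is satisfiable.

1. not (Dia Dia (p or q) implies Dia (p or q)), 0
2. Dia Dia (p or q), 0   [neg-implies-rule on 1]
3. not Dia (p or q), 0   [neg-implies-rule on 1]
4. not (p or q), 0   [neg-Dia-rule on 3 via 0R0]
5. not p, 0   [neg-or-rule on 4]
6. not q, 0   [neg-or-rule on 4]
7. Dia (p or q), 1   [Dia-rule on 2: fresh world 1, 0R1]
8. not (p or q), 1   [neg-Dia-rule on 3 via 0R1]
9. not p, 1   [neg-or-rule on 8]
10. not q, 1   [neg-or-rule on 8]
11. p or q, 2   [Dia-rule on 7: fresh world 2, 1R2]
12. q, 2   [or-rule on 11 (branches; this branch)]
Accessibility: 0R0, 0R1, 1R1, 1R2, 2R2

Yes, satisfiable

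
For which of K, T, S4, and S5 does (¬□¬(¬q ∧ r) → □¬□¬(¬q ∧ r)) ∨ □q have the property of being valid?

S4-tableau for the negation ¬((¬□¬(¬q ∧ r) → □¬□¬(¬q ∧ r)) ∨ □q):
1. ¬((¬□¬(¬q ∧ r) → □¬□¬(¬q ∧ r)) ∨ □q), w0
2. ¬(¬□¬(¬q ∧ r) → □¬□¬(¬q ∧ r)), w0
3. ¬□q, w0
4. ¬□¬(¬q ∧ r), w0
5. ¬□¬□¬(¬q ∧ r), w0
6. ¬q, w1
7. ¬q ∧ r, w2
8. ¬q, w2
9. r, w2
10. □¬(¬q ∧ r), w3
11. ¬(¬q ∧ r), w3
12. ¬r, w3
Accessibility: w0Rw0, w0Rw1, w0Rw2, w0Rw3, w1Rw1, w2Rw2, w3Rw3
Complete open branch: countermodel on an S4-frame, so not valid in S4, nor in K, T (the same frame is also a K-frame and a T-frame).
S5-tableau for the negation ¬((¬□¬(¬q ∧ r) → □¬□¬(¬q ∧ r)) ∨ □q):
1. ¬((¬□¬(¬q ∧ r) → □¬□¬(¬q ∧ r)) ∨ □q), w0
2. ¬(¬□¬(¬q ∧ r) → □¬□¬(¬q ∧ r)), w0
3. ¬□q, w0
4. ¬□¬(¬q ∧ r), w0
5. ¬□¬□¬(¬q ∧ r), w0
6. ¬q, w1
7. ¬q ∧ r, w2
8. ¬q, w2
9. r, w2
10. □¬(¬q ∧ r), w3
11. ¬(¬q ∧ r), w0
12. ¬(¬q ∧ r), w1
13. ¬(¬q ∧ r), w2
14. ¬(¬q ∧ r), w3
15. ¬r, w0
16. ¬r, w1
17. ¬r, w2
Accessibility: w0Rw0, w0Rw1, w0Rw2, w0Rw3, w1Rw0, w1Rw1, w1Rw2, w1Rw3, w2Rw0, w2Rw1, w2Rw2, w2Rw3, w3Rw0, w3Rw1, w3Rw2, w3Rw3
Branch closes: r and ¬r both at w2.
Every branch closes (one shown): valid in S5.

S5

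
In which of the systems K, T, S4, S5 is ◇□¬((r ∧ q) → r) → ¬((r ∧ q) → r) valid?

K-tableau for the negation ¬(◇□¬((r ∧ q) → r) → ¬((r ∧ q) → r)):
1. ¬(◇□¬((r ∧ q) → r) → ¬((r ∧ q) → r)), w0
2. ◇□¬((r ∧ q) → r), w0   [¬→-rule on 1]
3. (r ∧ q) → r, w0   [¬→-rule on 1]
4. r, w0   [→-rule on 3 (branches; this branch)]
5. □¬((r ∧ q) → r), w1   [◇-rule on 2: fresh world w1, w0Rw1]
Accessibility: w0Rw1
Complete open branch: countermodel on a K-frame, so not valid in K.
T-tableau for the negation ¬(◇□¬((r ∧ q) → r) → ¬((r ∧ q) → r)):
1. ¬(◇□¬((r ∧ q) → r) → ¬((r ∧ q) → r)), w0
2. ◇□¬((r ∧ q) → r), w0   [¬→-rule on 1]
3. (r ∧ q) → r, w0   [¬→-rule on 1]
4. ¬(r ∧ q), w0   [→-rule on 3 (branches; this branch)]
5. ¬q, w0   [¬∧-rule on 4 (branches; this branch)]
6. □¬((r ∧ q) → r), w1   [◇-rule on 2: fresh world w1, w0Rw1]
7. ¬((r ∧ q) → r), w1   [□-rule on 6 via w1Rw1]
8. r ∧ q, w1   [¬→-rule on 7]
9. ¬r, w1   [¬→-rule on 7]
10. r, w1   [∧-rule on 8]
11. q, w1   [∧-rule on 8]
Accessibility: w0Rw0, w0Rw1, w1Rw1
Branch closes: r and ¬r both at w1.
Every branch closes (one shown): valid in T, hence also in S4, S5 (every theorem of T is a theorem of S4 and S5).

T, S4, S5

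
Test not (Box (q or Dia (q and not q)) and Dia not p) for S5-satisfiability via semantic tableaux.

1. not (Box (q or Dia (q and not q)) and Dia not p), u
2. not Dia not p, u   [neg-and-rule on 1 (branches; this branch)]
3. p, u   [neg-Dia-rule on 2 via uRu]
Accessibility: uRu

Yes, satisfiable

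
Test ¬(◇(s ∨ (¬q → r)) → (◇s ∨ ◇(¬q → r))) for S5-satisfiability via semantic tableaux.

Unsatisfiable

1. ¬(◇(s ∨ (¬q → r)) → (◇s ∨ ◇(¬q → r))), u
2. ◇(s ∨ (¬q → r)), u
3. ¬(◇s ∨ ◇(¬q → r)), u
4. ¬◇s, u
5. ¬◇(¬q → r), u
6. ¬s, u
7. ¬(¬q → r), u
8. ¬q, u
9. ¬r, u
10. s ∨ (¬q → r), v
11. ¬s, v
12. ¬(¬q → r), v
13. ¬q, v
14. ¬r, v
15. ¬q → r, v
16. r, v
Accessibility: uRu, uRv, vRu, vRv
Branch closes: r and ¬r both at v.
All branches of the tableau close; one closing branch shown above.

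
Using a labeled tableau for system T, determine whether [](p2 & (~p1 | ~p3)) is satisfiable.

1. [](p2 & (~p1 | ~p3)), u
2. p2 & (~p1 | ~p3), u   [[]-rule on 1 via uRu]
3. p2, u   [&-rule on 2]
4. ~p1 | ~p3, u   [&-rule on 2]
5. ~p3, u   [|-rule on 4 (branches; this branch)]
Accessibility: uRu

Satisfiable (open branch found)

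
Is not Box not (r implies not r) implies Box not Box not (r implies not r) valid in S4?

Tableau for the negation not (not Box not (r implies not r) implies Box not Box not (r implies not r)):
1. not (not Box not (r implies not r) implies Box not Box not (r implies not r)), w0
2. not Box not (r implies not r), w0
3. not Box not Box not (r implies not r), w0
4. r implies not r, w1
5. not r, w1
6. Box not (r implies not r), w2
7. not (r implies not r), w2
8. r, w2
Accessibility: w0Rw0, w0Rw1, w0Rw2, w1Rw1, w2Rw2
The negation has an open branch (countermodel exists).

Not valid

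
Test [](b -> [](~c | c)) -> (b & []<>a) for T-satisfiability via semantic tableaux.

1. [](b -> [](~c | c)) -> (b & []<>a), 0
2. b & []<>a, 0   [->-rule on 1 (branches; this branch)]
3. b, 0   [&-rule on 2]
4. []<>a, 0   [&-rule on 2]
5. <>a, 0   [[]-rule on 4 via 0R0]
6. a, 1   [<>-rule on 5: fresh world 1, 0R1]
7. <>a, 1   [[]-rule on 4 via 0R1]
8. a, 2   [<>-rule on 7: fresh world 2, 1R2]
Accessibility: 0R0, 0R1, 1R1, 1R2, 2R2

Satisfiable (open branch found)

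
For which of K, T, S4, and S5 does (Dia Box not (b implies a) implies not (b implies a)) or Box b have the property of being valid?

S5-tableau for the negation not ((Dia Box not (b implies a) implies not (b implies a)) or Box b):
1. not ((Dia Box not (b implies a) implies not (b implies a)) or Box b), 0
2. not (Dia Box not (b implies a) implies not (b implies a)), 0
3. not Box b, 0
4. Dia Box not (b implies a), 0
5. b implies a, 0
6. a, 0
7. not b, 1
8. Box not (b implies a), 2
9. not (b implies a), 0
10. b, 0
11. not a, 0
Accessibility: 0R0, 0R1, 0R2, 1R0, 1R1, 1R2, 2R0, 2R1, 2R2
Branch closes: a and not a both at 0.
Every branch closes (one shown): valid in S5.
S4-tableau for the negation not ((Dia Box not (b implies a) implies not (b implies a)) or Box b):
1. not ((Dia Box not (b implies a) implies not (b implies a)) or Box b), 0
2. not (Dia Box not (b implies a) implies not (b implies a)), 0
3. not Box b, 0
4. Dia Box not (b implies a), 0
5. b implies a, 0
6. a, 0
7. not b, 1
8. Box not (b implies a), 2
9. not (b implies a), 2
10. b, 2
11. not a, 2
Accessibility: 0R0, 0R1, 0R2, 1R1, 2R2
Complete open branch: countermodel on an S4-frame, so not valid in S4, nor in K, T (the same frame is also a K-frame and a T-frame).

S5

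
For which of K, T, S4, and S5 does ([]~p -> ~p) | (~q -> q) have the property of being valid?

T, S4, S5

K-tableau for the negation ~(([]~p -> ~p) | (~q -> q)):
1. ~(([]~p -> ~p) | (~q -> q)), u
2. ~([]~p -> ~p), u   [~|-rule on 1]
3. ~(~q -> q), u   [~|-rule on 1]
4. []~p, u   [~->-rule on 2]
5. p, u   [~->-rule on 2]
6. ~q, u   [~->-rule on 3]
Complete open branch: countermodel on a K-frame, so not valid in K.
T-tableau for the negation ~(([]~p -> ~p) | (~q -> q)):
1. ~(([]~p -> ~p) | (~q -> q)), u
2. ~([]~p -> ~p), u   [~|-rule on 1]
3. ~(~q -> q), u   [~|-rule on 1]
4. []~p, u   [~->-rule on 2]
5. p, u   [~->-rule on 2]
6. ~q, u   [~->-rule on 3]
7. ~p, u   [[]-rule on 4 via uRu]
Accessibility: uRu
Branch closes: p and ~p both at u.
Every branch closes (one shown): valid in T, hence also in S4, S5 (every theorem of T is a theorem of S4 and S5).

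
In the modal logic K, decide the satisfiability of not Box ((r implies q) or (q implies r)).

1. not Box ((r implies q) or (q implies r)), 0
2. not ((r implies q) or (q implies r)), 1   [neg-Box-rule on 1: fresh world 1, 0R1]
3. not (r implies q), 1   [neg-or-rule on 2]
4. not (q implies r), 1   [neg-or-rule on 2]
5. r, 1   [neg-implies-rule on 3]
6. not q, 1   [neg-implies-rule on 3]
7. q, 1   [neg-implies-rule on 4]
8. not r, 1   [neg-implies-rule on 4]
Accessibility: 0R1
Branch closes: q and not q both at 1.
Every branch closes; the branch above is one of them.

Unsatisfiable (every branch closes)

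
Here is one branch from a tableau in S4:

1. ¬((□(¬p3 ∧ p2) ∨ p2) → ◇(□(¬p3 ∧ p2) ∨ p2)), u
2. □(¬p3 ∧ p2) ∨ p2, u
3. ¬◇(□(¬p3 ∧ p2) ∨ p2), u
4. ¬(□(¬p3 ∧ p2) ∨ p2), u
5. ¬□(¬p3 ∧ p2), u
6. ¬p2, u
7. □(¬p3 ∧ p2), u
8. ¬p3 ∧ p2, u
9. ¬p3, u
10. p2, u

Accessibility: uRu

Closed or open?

Closed

Both p2 and ¬p2 appear at u.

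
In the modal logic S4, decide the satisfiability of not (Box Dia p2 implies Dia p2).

1. not (Box Dia p2 implies Dia p2), u
2. Box Dia p2, u   [neg-implies-rule on 1]
3. not Dia p2, u   [neg-implies-rule on 1]
4. Dia p2, u   [Box-rule on 2 via uRu]
5. not p2, u   [neg-Dia-rule on 3 via uRu]
6. p2, v   [Dia-rule on 4: fresh world v, uRv]
7. Dia p2, v   [Box-rule on 2 via uRv]
8. not p2, v   [neg-Dia-rule on 3 via uRv]
Accessibility: uRu, uRv, vRv
Branch closes: p2 and not p2 both at v.
(One branch shown.) All branches close.

No, unsatisfiable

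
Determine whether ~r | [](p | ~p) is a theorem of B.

Valid

Tableau for the negation ~(~r | [](p | ~p)):
1. ~(~r | [](p | ~p)), w0
2. r, w0   [~|-rule on 1]
3. ~[](p | ~p), w0   [~|-rule on 1]
4. ~(p | ~p), w1   [~[]-rule on 3: fresh world w1, w0Rw1]
5. ~p, w1   [~|-rule on 4]
6. p, w1   [~|-rule on 4]
Accessibility: w0Rw0, w0Rw1, w1Rw0, w1Rw1
Branch closes: p and ~p both at w1.
Every branch of the negation's tableau closes; the branch above is one of them.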